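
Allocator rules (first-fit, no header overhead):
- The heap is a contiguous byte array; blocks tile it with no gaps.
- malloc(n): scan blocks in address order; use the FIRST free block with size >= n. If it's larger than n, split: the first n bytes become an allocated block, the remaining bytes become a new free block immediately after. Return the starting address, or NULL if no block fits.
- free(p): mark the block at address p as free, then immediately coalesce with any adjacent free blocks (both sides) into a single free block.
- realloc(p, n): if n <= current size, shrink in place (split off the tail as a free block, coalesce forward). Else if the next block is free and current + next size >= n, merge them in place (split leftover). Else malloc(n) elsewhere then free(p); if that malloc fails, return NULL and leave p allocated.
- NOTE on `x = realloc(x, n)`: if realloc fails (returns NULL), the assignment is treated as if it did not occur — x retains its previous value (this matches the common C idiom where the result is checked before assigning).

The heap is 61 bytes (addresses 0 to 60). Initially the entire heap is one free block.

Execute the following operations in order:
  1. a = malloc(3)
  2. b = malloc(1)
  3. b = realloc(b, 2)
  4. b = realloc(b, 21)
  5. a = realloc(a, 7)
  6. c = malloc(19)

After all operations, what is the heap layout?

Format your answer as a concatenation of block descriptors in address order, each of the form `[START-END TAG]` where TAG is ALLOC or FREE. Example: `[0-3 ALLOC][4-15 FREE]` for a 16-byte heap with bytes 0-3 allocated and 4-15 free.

Answer: [0-2 FREE][3-23 ALLOC][24-30 ALLOC][31-49 ALLOC][50-60 FREE]

Derivation:
Op 1: a = malloc(3) -> a = 0; heap: [0-2 ALLOC][3-60 FREE]
Op 2: b = malloc(1) -> b = 3; heap: [0-2 ALLOC][3-3 ALLOC][4-60 FREE]
Op 3: b = realloc(b, 2) -> b = 3; heap: [0-2 ALLOC][3-4 ALLOC][5-60 FREE]
Op 4: b = realloc(b, 21) -> b = 3; heap: [0-2 ALLOC][3-23 ALLOC][24-60 FREE]
Op 5: a = realloc(a, 7) -> a = 24; heap: [0-2 FREE][3-23 ALLOC][24-30 ALLOC][31-60 FREE]
Op 6: c = malloc(19) -> c = 31; heap: [0-2 FREE][3-23 ALLOC][24-30 ALLOC][31-49 ALLOC][50-60 FREE]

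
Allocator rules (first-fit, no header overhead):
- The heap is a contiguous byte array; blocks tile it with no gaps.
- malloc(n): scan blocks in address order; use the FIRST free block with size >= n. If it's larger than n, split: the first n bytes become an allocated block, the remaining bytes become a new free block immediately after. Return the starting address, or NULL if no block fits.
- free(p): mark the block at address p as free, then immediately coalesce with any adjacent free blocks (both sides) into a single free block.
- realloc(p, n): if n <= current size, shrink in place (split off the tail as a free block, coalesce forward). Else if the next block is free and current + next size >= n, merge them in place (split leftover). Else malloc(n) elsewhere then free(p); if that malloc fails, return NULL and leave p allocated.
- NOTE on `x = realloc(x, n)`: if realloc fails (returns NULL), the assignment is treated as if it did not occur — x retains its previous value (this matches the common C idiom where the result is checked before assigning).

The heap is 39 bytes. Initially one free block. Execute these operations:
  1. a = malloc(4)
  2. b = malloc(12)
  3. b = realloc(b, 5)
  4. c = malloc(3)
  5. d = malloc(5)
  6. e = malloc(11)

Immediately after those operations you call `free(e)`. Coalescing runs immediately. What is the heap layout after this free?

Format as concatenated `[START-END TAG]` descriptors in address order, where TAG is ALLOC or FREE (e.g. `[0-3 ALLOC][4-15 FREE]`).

Answer: [0-3 ALLOC][4-8 ALLOC][9-11 ALLOC][12-16 ALLOC][17-38 FREE]

Derivation:
Op 1: a = malloc(4) -> a = 0; heap: [0-3 ALLOC][4-38 FREE]
Op 2: b = malloc(12) -> b = 4; heap: [0-3 ALLOC][4-15 ALLOC][16-38 FREE]
Op 3: b = realloc(b, 5) -> b = 4; heap: [0-3 ALLOC][4-8 ALLOC][9-38 FREE]
Op 4: c = malloc(3) -> c = 9; heap: [0-3 ALLOC][4-8 ALLOC][9-11 ALLOC][12-38 FREE]
Op 5: d = malloc(5) -> d = 12; heap: [0-3 ALLOC][4-8 ALLOC][9-11 ALLOC][12-16 ALLOC][17-38 FREE]
Op 6: e = malloc(11) -> e = 17; heap: [0-3 ALLOC][4-8 ALLOC][9-11 ALLOC][12-16 ALLOC][17-27 ALLOC][28-38 FREE]
free(e): e = 17 -> block [17-27 ALLOC]; mark free, coalesce with adjacent free neighbors -> [0-3 ALLOC][4-8 ALLOC][9-11 ALLOC][12-16 ALLOC][17-38 FREE]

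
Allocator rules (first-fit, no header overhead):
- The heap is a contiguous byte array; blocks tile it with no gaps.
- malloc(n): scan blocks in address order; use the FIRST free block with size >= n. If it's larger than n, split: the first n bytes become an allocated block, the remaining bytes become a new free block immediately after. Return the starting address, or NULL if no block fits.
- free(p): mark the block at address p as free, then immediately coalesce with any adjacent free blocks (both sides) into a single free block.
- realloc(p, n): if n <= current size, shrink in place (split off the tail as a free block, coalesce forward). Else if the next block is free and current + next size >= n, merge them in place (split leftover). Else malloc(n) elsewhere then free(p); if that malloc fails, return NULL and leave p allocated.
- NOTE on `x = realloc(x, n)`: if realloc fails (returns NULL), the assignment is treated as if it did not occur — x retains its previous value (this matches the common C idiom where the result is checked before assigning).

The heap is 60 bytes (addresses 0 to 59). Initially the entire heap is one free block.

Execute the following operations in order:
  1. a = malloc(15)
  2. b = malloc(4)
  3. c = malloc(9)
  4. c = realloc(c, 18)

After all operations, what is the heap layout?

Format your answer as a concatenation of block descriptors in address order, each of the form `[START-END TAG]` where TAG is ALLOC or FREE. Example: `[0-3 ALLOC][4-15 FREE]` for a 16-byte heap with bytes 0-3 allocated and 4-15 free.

Answer: [0-14 ALLOC][15-18 ALLOC][19-36 ALLOC][37-59 FREE]

Derivation:
Op 1: a = malloc(15) -> a = 0; heap: [0-14 ALLOC][15-59 FREE]
Op 2: b = malloc(4) -> b = 15; heap: [0-14 ALLOC][15-18 ALLOC][19-59 FREE]
Op 3: c = malloc(9) -> c = 19; heap: [0-14 ALLOC][15-18 ALLOC][19-27 ALLOC][28-59 FREE]
Op 4: c = realloc(c, 18) -> c = 19; heap: [0-14 ALLOC][15-18 ALLOC][19-36 ALLOC][37-59 FREE]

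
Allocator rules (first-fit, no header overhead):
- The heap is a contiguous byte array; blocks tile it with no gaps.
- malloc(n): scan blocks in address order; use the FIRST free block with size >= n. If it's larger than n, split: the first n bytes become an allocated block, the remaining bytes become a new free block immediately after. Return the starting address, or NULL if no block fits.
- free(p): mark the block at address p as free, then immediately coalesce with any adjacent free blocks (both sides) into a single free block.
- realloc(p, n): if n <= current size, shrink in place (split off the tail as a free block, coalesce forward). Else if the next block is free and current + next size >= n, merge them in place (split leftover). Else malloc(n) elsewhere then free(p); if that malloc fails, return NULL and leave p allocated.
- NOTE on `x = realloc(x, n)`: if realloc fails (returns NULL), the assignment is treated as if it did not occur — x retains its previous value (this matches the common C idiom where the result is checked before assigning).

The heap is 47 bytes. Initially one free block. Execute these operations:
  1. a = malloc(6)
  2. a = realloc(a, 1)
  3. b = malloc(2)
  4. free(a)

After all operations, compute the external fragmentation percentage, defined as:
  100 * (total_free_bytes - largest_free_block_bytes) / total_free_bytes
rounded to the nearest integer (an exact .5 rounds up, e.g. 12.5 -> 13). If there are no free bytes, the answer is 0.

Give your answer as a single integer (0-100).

Answer: 2

Derivation:
Op 1: a = malloc(6) -> a = 0; heap: [0-5 ALLOC][6-46 FREE]
Op 2: a = realloc(a, 1) -> a = 0; heap: [0-0 ALLOC][1-46 FREE]
Op 3: b = malloc(2) -> b = 1; heap: [0-0 ALLOC][1-2 ALLOC][3-46 FREE]
Op 4: free(a) -> (freed a); heap: [0-0 FREE][1-2 ALLOC][3-46 FREE]
Free blocks: [1 44] total_free=45 largest=44 -> 100*(45-44)/45 = 100/45 ≈ 2.222 -> rounds to 2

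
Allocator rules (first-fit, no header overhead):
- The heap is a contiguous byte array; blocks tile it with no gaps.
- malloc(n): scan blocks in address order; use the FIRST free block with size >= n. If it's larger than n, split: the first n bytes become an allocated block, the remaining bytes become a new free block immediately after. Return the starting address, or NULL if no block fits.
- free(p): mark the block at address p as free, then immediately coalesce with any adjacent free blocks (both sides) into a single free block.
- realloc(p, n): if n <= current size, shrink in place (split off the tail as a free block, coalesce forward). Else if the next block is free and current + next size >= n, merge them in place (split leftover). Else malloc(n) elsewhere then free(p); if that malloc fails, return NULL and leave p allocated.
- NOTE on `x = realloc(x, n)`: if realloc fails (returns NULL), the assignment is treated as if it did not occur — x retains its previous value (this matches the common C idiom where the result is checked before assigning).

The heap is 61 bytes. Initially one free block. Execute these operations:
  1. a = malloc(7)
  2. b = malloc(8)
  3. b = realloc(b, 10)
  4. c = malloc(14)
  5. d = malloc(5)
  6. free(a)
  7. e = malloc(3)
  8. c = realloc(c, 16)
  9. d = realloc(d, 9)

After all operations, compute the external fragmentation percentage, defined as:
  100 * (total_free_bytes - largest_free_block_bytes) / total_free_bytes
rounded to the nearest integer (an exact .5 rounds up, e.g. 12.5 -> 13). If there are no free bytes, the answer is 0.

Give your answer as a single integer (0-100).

Answer: 57

Derivation:
Op 1: a = malloc(7) -> a = 0; heap: [0-6 ALLOC][7-60 FREE]
Op 2: b = malloc(8) -> b = 7; heap: [0-6 ALLOC][7-14 ALLOC][15-60 FREE]
Op 3: b = realloc(b, 10) -> b = 7; heap: [0-6 ALLOC][7-16 ALLOC][17-60 FREE]
Op 4: c = malloc(14) -> c = 17; heap: [0-6 ALLOC][7-16 ALLOC][17-30 ALLOC][31-60 FREE]
Op 5: d = malloc(5) -> d = 31; heap: [0-6 ALLOC][7-16 ALLOC][17-30 ALLOC][31-35 ALLOC][36-60 FREE]
Op 6: free(a) -> (freed a); heap: [0-6 FREE][7-16 ALLOC][17-30 ALLOC][31-35 ALLOC][36-60 FREE]
Op 7: e = malloc(3) -> e = 0; heap: [0-2 ALLOC][3-6 FREE][7-16 ALLOC][17-30 ALLOC][31-35 ALLOC][36-60 FREE]
Op 8: c = realloc(c, 16) -> c = 36; heap: [0-2 ALLOC][3-6 FREE][7-16 ALLOC][17-30 FREE][31-35 ALLOC][36-51 ALLOC][52-60 FREE]
Op 9: d = realloc(d, 9) -> d = 17; heap: [0-2 ALLOC][3-6 FREE][7-16 ALLOC][17-25 ALLOC][26-35 FREE][36-51 ALLOC][52-60 FREE]
Free blocks: [4 10 9] total_free=23 largest=10 -> 100*(23-10)/23 = 1300/23 ≈ 56.522 -> rounds to 57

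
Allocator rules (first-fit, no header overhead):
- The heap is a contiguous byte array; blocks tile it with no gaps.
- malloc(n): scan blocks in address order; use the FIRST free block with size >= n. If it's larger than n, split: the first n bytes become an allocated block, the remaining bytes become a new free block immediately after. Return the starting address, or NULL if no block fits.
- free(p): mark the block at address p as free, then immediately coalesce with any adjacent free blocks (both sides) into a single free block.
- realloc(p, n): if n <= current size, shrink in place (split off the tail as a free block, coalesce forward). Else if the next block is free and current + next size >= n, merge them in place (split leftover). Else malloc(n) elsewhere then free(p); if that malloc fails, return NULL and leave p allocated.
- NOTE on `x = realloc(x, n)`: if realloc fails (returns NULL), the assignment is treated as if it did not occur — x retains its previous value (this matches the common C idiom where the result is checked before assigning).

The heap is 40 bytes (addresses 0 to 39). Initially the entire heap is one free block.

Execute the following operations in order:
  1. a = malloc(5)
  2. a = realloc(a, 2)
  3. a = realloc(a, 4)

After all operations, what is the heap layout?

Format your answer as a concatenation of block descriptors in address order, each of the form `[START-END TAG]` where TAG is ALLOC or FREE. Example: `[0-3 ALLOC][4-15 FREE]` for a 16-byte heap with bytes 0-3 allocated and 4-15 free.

Op 1: a = malloc(5) -> a = 0; heap: [0-4 ALLOC][5-39 FREE]
Op 2: a = realloc(a, 2) -> a = 0; heap: [0-1 ALLOC][2-39 FREE]
Op 3: a = realloc(a, 4) -> a = 0; heap: [0-3 ALLOC][4-39 FREE]

Answer: [0-3 ALLOC][4-39 FREE]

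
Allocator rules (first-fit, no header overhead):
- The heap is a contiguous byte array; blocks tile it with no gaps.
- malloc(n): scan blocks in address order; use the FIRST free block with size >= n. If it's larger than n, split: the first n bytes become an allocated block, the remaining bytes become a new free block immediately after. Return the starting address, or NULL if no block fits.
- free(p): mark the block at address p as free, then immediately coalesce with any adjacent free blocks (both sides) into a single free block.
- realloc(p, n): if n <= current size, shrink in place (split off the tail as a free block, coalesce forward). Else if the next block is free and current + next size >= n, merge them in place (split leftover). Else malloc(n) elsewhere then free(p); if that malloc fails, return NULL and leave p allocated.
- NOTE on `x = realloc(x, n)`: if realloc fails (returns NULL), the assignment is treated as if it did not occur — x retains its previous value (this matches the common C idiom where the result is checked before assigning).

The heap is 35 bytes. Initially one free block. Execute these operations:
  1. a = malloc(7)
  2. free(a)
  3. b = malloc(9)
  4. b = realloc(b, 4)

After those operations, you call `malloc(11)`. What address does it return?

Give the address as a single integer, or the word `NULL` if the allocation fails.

Answer: 4

Derivation:
Op 1: a = malloc(7) -> a = 0; heap: [0-6 ALLOC][7-34 FREE]
Op 2: free(a) -> (freed a); heap: [0-34 FREE]
Op 3: b = malloc(9) -> b = 0; heap: [0-8 ALLOC][9-34 FREE]
Op 4: b = realloc(b, 4) -> b = 0; heap: [0-3 ALLOC][4-34 FREE]
malloc(11): first-fit scan over [0-3 ALLOC][4-34 FREE] -> 4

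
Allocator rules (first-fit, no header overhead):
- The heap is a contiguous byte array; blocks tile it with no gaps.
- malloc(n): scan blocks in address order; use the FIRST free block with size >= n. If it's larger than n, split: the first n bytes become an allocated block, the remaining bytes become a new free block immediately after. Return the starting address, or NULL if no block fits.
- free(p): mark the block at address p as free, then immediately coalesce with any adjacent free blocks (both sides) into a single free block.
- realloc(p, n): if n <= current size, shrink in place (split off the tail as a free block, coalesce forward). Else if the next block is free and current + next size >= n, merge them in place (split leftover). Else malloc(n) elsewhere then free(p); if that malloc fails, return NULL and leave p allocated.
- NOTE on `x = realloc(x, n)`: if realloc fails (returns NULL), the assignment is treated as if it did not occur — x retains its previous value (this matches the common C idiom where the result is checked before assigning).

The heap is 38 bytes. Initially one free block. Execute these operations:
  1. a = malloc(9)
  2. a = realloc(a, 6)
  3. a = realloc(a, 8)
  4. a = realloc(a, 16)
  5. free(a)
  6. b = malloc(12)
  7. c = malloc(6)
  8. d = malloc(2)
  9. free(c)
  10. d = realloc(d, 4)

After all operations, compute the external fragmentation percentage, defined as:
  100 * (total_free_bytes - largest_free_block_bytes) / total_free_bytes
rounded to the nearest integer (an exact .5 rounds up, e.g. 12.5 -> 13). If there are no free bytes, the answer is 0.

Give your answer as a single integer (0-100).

Op 1: a = malloc(9) -> a = 0; heap: [0-8 ALLOC][9-37 FREE]
Op 2: a = realloc(a, 6) -> a = 0; heap: [0-5 ALLOC][6-37 FREE]
Op 3: a = realloc(a, 8) -> a = 0; heap: [0-7 ALLOC][8-37 FREE]
Op 4: a = realloc(a, 16) -> a = 0; heap: [0-15 ALLOC][16-37 FREE]
Op 5: free(a) -> (freed a); heap: [0-37 FREE]
Op 6: b = malloc(12) -> b = 0; heap: [0-11 ALLOC][12-37 FREE]
Op 7: c = malloc(6) -> c = 12; heap: [0-11 ALLOC][12-17 ALLOC][18-37 FREE]
Op 8: d = malloc(2) -> d = 18; heap: [0-11 ALLOC][12-17 ALLOC][18-19 ALLOC][20-37 FREE]
Op 9: free(c) -> (freed c); heap: [0-11 ALLOC][12-17 FREE][18-19 ALLOC][20-37 FREE]
Op 10: d = realloc(d, 4) -> d = 18; heap: [0-11 ALLOC][12-17 FREE][18-21 ALLOC][22-37 FREE]
Free blocks: [6 16] total_free=22 largest=16 -> 100*(22-16)/22 = 600/22 ≈ 27.273 -> rounds to 27

Answer: 27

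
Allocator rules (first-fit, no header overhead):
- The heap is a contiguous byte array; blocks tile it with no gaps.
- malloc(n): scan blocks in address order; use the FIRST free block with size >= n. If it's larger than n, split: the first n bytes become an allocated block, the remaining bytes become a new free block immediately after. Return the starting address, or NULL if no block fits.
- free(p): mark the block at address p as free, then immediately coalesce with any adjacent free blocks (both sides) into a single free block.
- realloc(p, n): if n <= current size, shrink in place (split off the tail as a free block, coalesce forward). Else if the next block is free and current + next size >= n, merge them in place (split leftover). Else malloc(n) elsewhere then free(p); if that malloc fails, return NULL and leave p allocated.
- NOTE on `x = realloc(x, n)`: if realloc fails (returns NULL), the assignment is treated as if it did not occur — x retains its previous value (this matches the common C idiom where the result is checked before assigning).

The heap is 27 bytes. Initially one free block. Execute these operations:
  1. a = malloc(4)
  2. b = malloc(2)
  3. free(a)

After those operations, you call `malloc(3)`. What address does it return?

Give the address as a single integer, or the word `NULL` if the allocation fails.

Op 1: a = malloc(4) -> a = 0; heap: [0-3 ALLOC][4-26 FREE]
Op 2: b = malloc(2) -> b = 4; heap: [0-3 ALLOC][4-5 ALLOC][6-26 FREE]
Op 3: free(a) -> (freed a); heap: [0-3 FREE][4-5 ALLOC][6-26 FREE]
malloc(3): first-fit scan over [0-3 FREE][4-5 ALLOC][6-26 FREE] -> 0

Answer: 0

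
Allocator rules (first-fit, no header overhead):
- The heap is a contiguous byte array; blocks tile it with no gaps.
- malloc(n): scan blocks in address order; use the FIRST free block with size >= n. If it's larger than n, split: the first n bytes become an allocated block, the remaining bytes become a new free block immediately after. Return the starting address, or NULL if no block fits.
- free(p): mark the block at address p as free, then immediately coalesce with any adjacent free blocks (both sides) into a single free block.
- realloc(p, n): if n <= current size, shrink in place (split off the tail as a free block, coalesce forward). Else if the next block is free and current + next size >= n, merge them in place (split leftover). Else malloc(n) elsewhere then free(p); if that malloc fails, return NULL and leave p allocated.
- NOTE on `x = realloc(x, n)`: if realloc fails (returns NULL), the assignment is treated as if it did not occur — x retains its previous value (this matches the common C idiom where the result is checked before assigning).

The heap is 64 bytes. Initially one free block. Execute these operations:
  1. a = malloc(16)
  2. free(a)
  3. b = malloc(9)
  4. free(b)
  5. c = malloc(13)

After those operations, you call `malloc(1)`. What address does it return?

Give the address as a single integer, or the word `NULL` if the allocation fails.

Answer: 13

Derivation:
Op 1: a = malloc(16) -> a = 0; heap: [0-15 ALLOC][16-63 FREE]
Op 2: free(a) -> (freed a); heap: [0-63 FREE]
Op 3: b = malloc(9) -> b = 0; heap: [0-8 ALLOC][9-63 FREE]
Op 4: free(b) -> (freed b); heap: [0-63 FREE]
Op 5: c = malloc(13) -> c = 0; heap: [0-12 ALLOC][13-63 FREE]
malloc(1): first-fit scan over [0-12 ALLOC][13-63 FREE] -> 13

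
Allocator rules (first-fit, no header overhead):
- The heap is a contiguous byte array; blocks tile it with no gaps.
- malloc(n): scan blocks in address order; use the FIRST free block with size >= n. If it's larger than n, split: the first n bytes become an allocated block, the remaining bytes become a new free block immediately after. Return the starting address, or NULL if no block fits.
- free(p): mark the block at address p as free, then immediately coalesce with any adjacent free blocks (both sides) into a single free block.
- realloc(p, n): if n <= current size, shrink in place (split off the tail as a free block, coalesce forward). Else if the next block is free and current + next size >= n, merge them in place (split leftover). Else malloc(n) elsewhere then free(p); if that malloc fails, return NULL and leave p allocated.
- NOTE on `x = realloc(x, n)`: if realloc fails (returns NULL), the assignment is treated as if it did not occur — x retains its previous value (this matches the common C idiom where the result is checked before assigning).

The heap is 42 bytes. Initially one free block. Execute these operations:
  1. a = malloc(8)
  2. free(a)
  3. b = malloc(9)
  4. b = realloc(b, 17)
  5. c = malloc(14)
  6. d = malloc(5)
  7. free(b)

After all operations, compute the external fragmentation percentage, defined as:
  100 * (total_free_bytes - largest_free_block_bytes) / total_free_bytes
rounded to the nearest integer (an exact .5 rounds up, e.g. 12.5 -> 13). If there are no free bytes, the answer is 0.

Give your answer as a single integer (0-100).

Op 1: a = malloc(8) -> a = 0; heap: [0-7 ALLOC][8-41 FREE]
Op 2: free(a) -> (freed a); heap: [0-41 FREE]
Op 3: b = malloc(9) -> b = 0; heap: [0-8 ALLOC][9-41 FREE]
Op 4: b = realloc(b, 17) -> b = 0; heap: [0-16 ALLOC][17-41 FREE]
Op 5: c = malloc(14) -> c = 17; heap: [0-16 ALLOC][17-30 ALLOC][31-41 FREE]
Op 6: d = malloc(5) -> d = 31; heap: [0-16 ALLOC][17-30 ALLOC][31-35 ALLOC][36-41 FREE]
Op 7: free(b) -> (freed b); heap: [0-16 FREE][17-30 ALLOC][31-35 ALLOC][36-41 FREE]
Free blocks: [17 6] total_free=23 largest=17 -> 100*(23-17)/23 = 600/23 ≈ 26.087 -> rounds to 26

Answer: 26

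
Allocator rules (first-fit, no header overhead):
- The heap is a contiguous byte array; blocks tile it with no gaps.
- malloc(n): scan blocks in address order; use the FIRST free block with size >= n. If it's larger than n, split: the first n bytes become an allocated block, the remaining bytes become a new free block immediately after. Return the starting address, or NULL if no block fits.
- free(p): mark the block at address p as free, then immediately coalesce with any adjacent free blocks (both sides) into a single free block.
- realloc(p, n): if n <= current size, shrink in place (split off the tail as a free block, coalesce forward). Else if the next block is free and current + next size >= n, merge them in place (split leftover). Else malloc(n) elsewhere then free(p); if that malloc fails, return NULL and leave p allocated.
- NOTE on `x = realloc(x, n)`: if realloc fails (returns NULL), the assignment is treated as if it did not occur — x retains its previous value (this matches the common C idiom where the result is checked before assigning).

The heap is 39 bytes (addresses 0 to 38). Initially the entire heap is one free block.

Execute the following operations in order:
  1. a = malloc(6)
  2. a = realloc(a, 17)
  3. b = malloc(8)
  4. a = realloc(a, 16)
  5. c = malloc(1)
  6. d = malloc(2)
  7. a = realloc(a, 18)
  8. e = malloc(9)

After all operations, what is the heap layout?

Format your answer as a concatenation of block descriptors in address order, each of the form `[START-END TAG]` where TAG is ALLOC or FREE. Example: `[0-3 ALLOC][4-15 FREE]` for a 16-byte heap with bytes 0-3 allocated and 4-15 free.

Answer: [0-15 ALLOC][16-16 ALLOC][17-24 ALLOC][25-26 ALLOC][27-35 ALLOC][36-38 FREE]

Derivation:
Op 1: a = malloc(6) -> a = 0; heap: [0-5 ALLOC][6-38 FREE]
Op 2: a = realloc(a, 17) -> a = 0; heap: [0-16 ALLOC][17-38 FREE]
Op 3: b = malloc(8) -> b = 17; heap: [0-16 ALLOC][17-24 ALLOC][25-38 FREE]
Op 4: a = realloc(a, 16) -> a = 0; heap: [0-15 ALLOC][16-16 FREE][17-24 ALLOC][25-38 FREE]
Op 5: c = malloc(1) -> c = 16; heap: [0-15 ALLOC][16-16 ALLOC][17-24 ALLOC][25-38 FREE]
Op 6: d = malloc(2) -> d = 25; heap: [0-15 ALLOC][16-16 ALLOC][17-24 ALLOC][25-26 ALLOC][27-38 FREE]
Op 7: a = realloc(a, 18) -> NULL (a unchanged); heap: [0-15 ALLOC][16-16 ALLOC][17-24 ALLOC][25-26 ALLOC][27-38 FREE]
Op 8: e = malloc(9) -> e = 27; heap: [0-15 ALLOC][16-16 ALLOC][17-24 ALLOC][25-26 ALLOC][27-35 ALLOC][36-38 FREE]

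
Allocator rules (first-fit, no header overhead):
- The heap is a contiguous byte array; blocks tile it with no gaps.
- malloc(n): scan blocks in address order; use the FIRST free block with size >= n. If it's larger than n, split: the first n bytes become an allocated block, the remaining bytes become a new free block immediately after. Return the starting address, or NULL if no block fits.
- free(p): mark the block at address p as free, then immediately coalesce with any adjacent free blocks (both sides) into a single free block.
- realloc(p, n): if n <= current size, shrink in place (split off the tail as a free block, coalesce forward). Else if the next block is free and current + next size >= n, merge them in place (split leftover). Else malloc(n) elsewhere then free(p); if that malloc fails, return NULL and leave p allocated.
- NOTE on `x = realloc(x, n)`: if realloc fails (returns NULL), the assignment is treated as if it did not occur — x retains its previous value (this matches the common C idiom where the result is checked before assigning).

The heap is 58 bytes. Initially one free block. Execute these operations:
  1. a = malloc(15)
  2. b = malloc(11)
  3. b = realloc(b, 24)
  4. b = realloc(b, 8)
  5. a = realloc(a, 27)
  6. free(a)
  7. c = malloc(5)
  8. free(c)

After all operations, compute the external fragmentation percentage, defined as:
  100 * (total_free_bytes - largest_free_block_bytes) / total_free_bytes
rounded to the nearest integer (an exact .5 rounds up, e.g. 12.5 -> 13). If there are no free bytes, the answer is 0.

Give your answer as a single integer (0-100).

Op 1: a = malloc(15) -> a = 0; heap: [0-14 ALLOC][15-57 FREE]
Op 2: b = malloc(11) -> b = 15; heap: [0-14 ALLOC][15-25 ALLOC][26-57 FREE]
Op 3: b = realloc(b, 24) -> b = 15; heap: [0-14 ALLOC][15-38 ALLOC][39-57 FREE]
Op 4: b = realloc(b, 8) -> b = 15; heap: [0-14 ALLOC][15-22 ALLOC][23-57 FREE]
Op 5: a = realloc(a, 27) -> a = 23; heap: [0-14 FREE][15-22 ALLOC][23-49 ALLOC][50-57 FREE]
Op 6: free(a) -> (freed a); heap: [0-14 FREE][15-22 ALLOC][23-57 FREE]
Op 7: c = malloc(5) -> c = 0; heap: [0-4 ALLOC][5-14 FREE][15-22 ALLOC][23-57 FREE]
Op 8: free(c) -> (freed c); heap: [0-14 FREE][15-22 ALLOC][23-57 FREE]
Free blocks: [15 35] total_free=50 largest=35 -> 100*(50-35)/50 = 1500/50 = 30

Answer: 30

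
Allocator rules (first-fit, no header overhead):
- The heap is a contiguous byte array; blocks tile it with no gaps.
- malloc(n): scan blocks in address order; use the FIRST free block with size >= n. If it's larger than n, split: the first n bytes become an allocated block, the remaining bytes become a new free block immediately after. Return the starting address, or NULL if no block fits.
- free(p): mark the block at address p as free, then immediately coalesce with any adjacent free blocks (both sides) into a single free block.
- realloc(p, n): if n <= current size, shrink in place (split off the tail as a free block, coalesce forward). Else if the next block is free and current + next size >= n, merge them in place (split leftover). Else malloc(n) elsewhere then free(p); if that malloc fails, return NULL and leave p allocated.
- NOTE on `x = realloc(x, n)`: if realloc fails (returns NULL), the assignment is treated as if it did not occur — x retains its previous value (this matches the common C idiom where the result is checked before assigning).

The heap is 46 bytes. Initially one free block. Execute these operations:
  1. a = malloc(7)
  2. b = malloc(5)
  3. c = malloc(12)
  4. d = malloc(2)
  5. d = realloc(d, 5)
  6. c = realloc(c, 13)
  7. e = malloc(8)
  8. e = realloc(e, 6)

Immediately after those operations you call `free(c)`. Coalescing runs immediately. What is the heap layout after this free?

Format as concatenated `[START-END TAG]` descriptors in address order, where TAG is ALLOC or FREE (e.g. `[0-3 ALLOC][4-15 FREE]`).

Op 1: a = malloc(7) -> a = 0; heap: [0-6 ALLOC][7-45 FREE]
Op 2: b = malloc(5) -> b = 7; heap: [0-6 ALLOC][7-11 ALLOC][12-45 FREE]
Op 3: c = malloc(12) -> c = 12; heap: [0-6 ALLOC][7-11 ALLOC][12-23 ALLOC][24-45 FREE]
Op 4: d = malloc(2) -> d = 24; heap: [0-6 ALLOC][7-11 ALLOC][12-23 ALLOC][24-25 ALLOC][26-45 FREE]
Op 5: d = realloc(d, 5) -> d = 24; heap: [0-6 ALLOC][7-11 ALLOC][12-23 ALLOC][24-28 ALLOC][29-45 FREE]
Op 6: c = realloc(c, 13) -> c = 29; heap: [0-6 ALLOC][7-11 ALLOC][12-23 FREE][24-28 ALLOC][29-41 ALLOC][42-45 FREE]
Op 7: e = malloc(8) -> e = 12; heap: [0-6 ALLOC][7-11 ALLOC][12-19 ALLOC][20-23 FREE][24-28 ALLOC][29-41 ALLOC][42-45 FREE]
Op 8: e = realloc(e, 6) -> e = 12; heap: [0-6 ALLOC][7-11 ALLOC][12-17 ALLOC][18-23 FREE][24-28 ALLOC][29-41 ALLOC][42-45 FREE]
free(c): c = 29 -> block [29-41 ALLOC]; mark free, coalesce with adjacent free neighbors -> [0-6 ALLOC][7-11 ALLOC][12-17 ALLOC][18-23 FREE][24-28 ALLOC][29-45 FREE]

Answer: [0-6 ALLOC][7-11 ALLOC][12-17 ALLOC][18-23 FREE][24-28 ALLOC][29-45 FREE]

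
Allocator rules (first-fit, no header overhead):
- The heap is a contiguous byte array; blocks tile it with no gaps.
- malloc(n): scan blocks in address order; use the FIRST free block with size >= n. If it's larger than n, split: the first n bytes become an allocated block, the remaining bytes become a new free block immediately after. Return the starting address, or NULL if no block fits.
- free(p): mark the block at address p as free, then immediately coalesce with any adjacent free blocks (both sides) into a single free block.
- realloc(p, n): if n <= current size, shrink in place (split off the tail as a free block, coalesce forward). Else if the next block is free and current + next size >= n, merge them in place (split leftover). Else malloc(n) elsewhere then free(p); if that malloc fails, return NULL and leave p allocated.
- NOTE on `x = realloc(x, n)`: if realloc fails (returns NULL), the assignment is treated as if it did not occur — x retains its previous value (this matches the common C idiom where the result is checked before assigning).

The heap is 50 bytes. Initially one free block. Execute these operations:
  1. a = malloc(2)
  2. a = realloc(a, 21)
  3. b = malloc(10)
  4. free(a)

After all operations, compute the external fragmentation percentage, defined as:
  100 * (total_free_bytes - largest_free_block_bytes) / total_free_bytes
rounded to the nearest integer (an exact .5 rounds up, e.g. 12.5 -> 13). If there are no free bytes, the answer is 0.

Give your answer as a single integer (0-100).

Answer: 48

Derivation:
Op 1: a = malloc(2) -> a = 0; heap: [0-1 ALLOC][2-49 FREE]
Op 2: a = realloc(a, 21) -> a = 0; heap: [0-20 ALLOC][21-49 FREE]
Op 3: b = malloc(10) -> b = 21; heap: [0-20 ALLOC][21-30 ALLOC][31-49 FREE]
Op 4: free(a) -> (freed a); heap: [0-20 FREE][21-30 ALLOC][31-49 FREE]
Free blocks: [21 19] total_free=40 largest=21 -> 100*(40-21)/40 = 1900/40 = 47.5 -> rounds to 48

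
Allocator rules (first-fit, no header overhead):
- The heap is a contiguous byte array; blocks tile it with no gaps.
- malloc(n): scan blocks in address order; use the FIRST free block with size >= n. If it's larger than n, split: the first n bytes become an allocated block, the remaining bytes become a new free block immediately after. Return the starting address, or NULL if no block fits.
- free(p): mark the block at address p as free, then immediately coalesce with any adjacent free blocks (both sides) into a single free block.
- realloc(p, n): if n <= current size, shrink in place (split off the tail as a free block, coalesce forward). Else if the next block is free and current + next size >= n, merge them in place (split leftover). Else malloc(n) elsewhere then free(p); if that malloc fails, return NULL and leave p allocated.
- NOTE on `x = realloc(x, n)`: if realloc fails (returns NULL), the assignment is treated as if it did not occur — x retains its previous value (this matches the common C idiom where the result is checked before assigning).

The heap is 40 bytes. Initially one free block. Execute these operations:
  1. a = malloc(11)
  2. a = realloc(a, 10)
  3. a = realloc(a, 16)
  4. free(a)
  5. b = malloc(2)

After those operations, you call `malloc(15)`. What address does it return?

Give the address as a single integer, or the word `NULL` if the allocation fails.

Answer: 2

Derivation:
Op 1: a = malloc(11) -> a = 0; heap: [0-10 ALLOC][11-39 FREE]
Op 2: a = realloc(a, 10) -> a = 0; heap: [0-9 ALLOC][10-39 FREE]
Op 3: a = realloc(a, 16) -> a = 0; heap: [0-15 ALLOC][16-39 FREE]
Op 4: free(a) -> (freed a); heap: [0-39 FREE]
Op 5: b = malloc(2) -> b = 0; heap: [0-1 ALLOC][2-39 FREE]
malloc(15): first-fit scan over [0-1 ALLOC][2-39 FREE] -> 2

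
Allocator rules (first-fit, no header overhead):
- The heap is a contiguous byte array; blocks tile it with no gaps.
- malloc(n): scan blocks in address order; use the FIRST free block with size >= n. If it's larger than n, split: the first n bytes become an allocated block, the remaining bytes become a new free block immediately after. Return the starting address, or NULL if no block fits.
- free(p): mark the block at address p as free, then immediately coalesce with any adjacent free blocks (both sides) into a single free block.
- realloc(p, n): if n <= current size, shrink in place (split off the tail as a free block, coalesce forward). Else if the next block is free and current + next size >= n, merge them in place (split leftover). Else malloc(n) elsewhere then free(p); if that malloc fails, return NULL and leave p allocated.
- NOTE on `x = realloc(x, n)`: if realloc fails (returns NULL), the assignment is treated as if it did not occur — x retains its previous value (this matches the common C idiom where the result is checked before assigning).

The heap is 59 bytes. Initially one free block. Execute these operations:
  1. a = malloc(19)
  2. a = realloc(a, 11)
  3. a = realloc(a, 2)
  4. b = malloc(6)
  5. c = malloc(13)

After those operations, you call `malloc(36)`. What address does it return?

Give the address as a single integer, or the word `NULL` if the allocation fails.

Op 1: a = malloc(19) -> a = 0; heap: [0-18 ALLOC][19-58 FREE]
Op 2: a = realloc(a, 11) -> a = 0; heap: [0-10 ALLOC][11-58 FREE]
Op 3: a = realloc(a, 2) -> a = 0; heap: [0-1 ALLOC][2-58 FREE]
Op 4: b = malloc(6) -> b = 2; heap: [0-1 ALLOC][2-7 ALLOC][8-58 FREE]
Op 5: c = malloc(13) -> c = 8; heap: [0-1 ALLOC][2-7 ALLOC][8-20 ALLOC][21-58 FREE]
malloc(36): first-fit scan over [0-1 ALLOC][2-7 ALLOC][8-20 ALLOC][21-58 FREE] -> 21

Answer: 21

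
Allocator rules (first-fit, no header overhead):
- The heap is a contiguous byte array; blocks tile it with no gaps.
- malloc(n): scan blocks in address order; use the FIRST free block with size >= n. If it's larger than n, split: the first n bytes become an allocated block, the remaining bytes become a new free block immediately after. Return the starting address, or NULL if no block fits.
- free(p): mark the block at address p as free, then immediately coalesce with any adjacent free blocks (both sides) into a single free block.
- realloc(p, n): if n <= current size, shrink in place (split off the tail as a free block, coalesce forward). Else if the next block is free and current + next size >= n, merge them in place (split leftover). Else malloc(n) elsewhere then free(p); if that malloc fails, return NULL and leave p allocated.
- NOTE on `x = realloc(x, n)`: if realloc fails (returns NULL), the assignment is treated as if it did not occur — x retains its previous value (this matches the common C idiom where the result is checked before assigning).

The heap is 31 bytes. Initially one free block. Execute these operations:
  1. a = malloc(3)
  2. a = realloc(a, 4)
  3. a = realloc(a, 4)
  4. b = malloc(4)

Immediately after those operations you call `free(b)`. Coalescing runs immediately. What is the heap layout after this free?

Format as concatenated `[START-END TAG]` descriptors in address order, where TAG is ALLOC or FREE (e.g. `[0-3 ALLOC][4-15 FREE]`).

Op 1: a = malloc(3) -> a = 0; heap: [0-2 ALLOC][3-30 FREE]
Op 2: a = realloc(a, 4) -> a = 0; heap: [0-3 ALLOC][4-30 FREE]
Op 3: a = realloc(a, 4) -> a = 0; heap: [0-3 ALLOC][4-30 FREE]
Op 4: b = malloc(4) -> b = 4; heap: [0-3 ALLOC][4-7 ALLOC][8-30 FREE]
free(b): b = 4 -> block [4-7 ALLOC]; mark free, coalesce with adjacent free neighbors -> [0-3 ALLOC][4-30 FREE]

Answer: [0-3 ALLOC][4-30 FREE]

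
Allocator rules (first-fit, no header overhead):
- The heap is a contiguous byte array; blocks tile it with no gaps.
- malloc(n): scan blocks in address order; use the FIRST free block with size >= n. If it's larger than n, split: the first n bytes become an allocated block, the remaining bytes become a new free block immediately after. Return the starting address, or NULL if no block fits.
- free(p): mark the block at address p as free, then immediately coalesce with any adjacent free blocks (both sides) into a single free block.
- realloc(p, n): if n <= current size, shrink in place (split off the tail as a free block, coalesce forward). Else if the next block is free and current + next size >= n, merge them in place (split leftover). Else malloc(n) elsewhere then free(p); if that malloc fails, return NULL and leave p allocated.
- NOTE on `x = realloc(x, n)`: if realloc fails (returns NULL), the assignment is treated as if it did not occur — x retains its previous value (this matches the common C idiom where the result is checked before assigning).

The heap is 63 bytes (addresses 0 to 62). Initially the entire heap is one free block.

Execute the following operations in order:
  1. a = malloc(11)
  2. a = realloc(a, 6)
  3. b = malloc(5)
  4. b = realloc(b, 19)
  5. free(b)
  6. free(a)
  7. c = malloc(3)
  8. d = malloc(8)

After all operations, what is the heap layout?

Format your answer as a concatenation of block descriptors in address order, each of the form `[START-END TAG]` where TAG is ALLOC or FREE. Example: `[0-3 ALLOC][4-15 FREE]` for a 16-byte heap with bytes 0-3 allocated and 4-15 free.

Answer: [0-2 ALLOC][3-10 ALLOC][11-62 FREE]

Derivation:
Op 1: a = malloc(11) -> a = 0; heap: [0-10 ALLOC][11-62 FREE]
Op 2: a = realloc(a, 6) -> a = 0; heap: [0-5 ALLOC][6-62 FREE]
Op 3: b = malloc(5) -> b = 6; heap: [0-5 ALLOC][6-10 ALLOC][11-62 FREE]
Op 4: b = realloc(b, 19) -> b = 6; heap: [0-5 ALLOC][6-24 ALLOC][25-62 FREE]
Op 5: free(b) -> (freed b); heap: [0-5 ALLOC][6-62 FREE]
Op 6: free(a) -> (freed a); heap: [0-62 FREE]
Op 7: c = malloc(3) -> c = 0; heap: [0-2 ALLOC][3-62 FREE]
Op 8: d = malloc(8) -> d = 3; heap: [0-2 ALLOC][3-10 ALLOC][11-62 FREE]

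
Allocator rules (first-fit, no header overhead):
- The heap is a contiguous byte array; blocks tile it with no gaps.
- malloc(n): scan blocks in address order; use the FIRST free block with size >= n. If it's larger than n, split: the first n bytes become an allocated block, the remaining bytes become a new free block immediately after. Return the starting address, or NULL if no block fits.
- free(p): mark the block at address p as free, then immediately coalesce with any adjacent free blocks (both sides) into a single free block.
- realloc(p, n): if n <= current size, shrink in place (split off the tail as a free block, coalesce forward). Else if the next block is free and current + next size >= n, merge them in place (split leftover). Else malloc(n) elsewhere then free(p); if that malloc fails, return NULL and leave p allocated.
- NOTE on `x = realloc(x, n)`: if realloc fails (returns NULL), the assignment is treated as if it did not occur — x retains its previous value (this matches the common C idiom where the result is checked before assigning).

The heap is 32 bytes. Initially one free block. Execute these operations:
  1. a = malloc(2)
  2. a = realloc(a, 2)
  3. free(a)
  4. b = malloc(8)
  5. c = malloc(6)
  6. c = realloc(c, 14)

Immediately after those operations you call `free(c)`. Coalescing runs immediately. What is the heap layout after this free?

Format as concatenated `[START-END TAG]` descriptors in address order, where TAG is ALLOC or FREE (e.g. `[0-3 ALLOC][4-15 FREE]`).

Op 1: a = malloc(2) -> a = 0; heap: [0-1 ALLOC][2-31 FREE]
Op 2: a = realloc(a, 2) -> a = 0; heap: [0-1 ALLOC][2-31 FREE]
Op 3: free(a) -> (freed a); heap: [0-31 FREE]
Op 4: b = malloc(8) -> b = 0; heap: [0-7 ALLOC][8-31 FREE]
Op 5: c = malloc(6) -> c = 8; heap: [0-7 ALLOC][8-13 ALLOC][14-31 FREE]
Op 6: c = realloc(c, 14) -> c = 8; heap: [0-7 ALLOC][8-21 ALLOC][22-31 FREE]
free(c): c = 8 -> block [8-21 ALLOC]; mark free, coalesce with adjacent free neighbors -> [0-7 ALLOC][8-31 FREE]

Answer: [0-7 ALLOC][8-31 FREE]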